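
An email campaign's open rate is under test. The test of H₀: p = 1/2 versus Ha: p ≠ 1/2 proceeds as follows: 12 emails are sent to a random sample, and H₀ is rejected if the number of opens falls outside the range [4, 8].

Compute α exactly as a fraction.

299/2048

The significance level is the null-hypothesis probability of the rejection region {≤3} ∪ {≥9}.
Each tail has probability (1 + 12 + 66 + 220)/4096; doubling gives α = 598/4096 = 299/2048.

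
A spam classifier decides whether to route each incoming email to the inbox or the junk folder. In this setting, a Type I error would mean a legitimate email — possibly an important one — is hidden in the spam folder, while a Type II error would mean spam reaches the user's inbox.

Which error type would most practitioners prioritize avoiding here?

The Type I consequence (a legitimate email — possibly an important one — is hidden in the spam folder) is more severe than the Type II consequence (spam reaches the user's inbox).

Type I error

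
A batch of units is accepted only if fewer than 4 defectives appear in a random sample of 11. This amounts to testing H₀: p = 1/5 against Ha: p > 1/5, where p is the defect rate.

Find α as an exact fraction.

12589/78125

Under H₀, S ~ Binomial(11, 1/5); the Type I error rate is P(S ≥ 4).
α = 1 − P(S ≤ 3) = 1 − 65536/78125 = 12589/78125.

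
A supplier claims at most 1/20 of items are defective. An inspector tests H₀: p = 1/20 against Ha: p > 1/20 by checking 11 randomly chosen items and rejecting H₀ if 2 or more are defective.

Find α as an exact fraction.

α = P(reject H₀ | H₀ true) = P(Y ≥ 2 | p = 1/20), Y ~ Binomial(11, 1/20).
Computing the lower-tail complement: 1 − 18393198773403/20480000000000 = 2086801226597/20480000000000.

2086801226597/20480000000000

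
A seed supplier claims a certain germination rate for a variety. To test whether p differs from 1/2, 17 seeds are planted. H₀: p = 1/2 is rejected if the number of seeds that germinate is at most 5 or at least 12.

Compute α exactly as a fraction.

α = P(K ≤ 5 or K ≥ 12 | p = 1/2), K ~ Binomial(17, 1/2).
Each tail has probability (1 + 17 + 136 + 680 + 2380 + 6188)/131072; doubling gives α = 18804/131072 = 4701/32768.

4701/32768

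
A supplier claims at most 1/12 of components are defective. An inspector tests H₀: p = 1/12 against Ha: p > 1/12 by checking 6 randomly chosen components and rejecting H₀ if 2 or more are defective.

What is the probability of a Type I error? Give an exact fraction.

Under H₀, Y ~ Binomial(6, 1/12); the Type I error rate is P(Y ≥ 2).
α = 1 − P(Y ≤ 1) = 1 − 2737867/2985984 = 248117/2985984.

248117/2985984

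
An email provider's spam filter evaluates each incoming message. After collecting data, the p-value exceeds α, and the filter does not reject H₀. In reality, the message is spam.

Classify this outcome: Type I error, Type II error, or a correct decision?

The conventional null hypothesis here is that the message is legitimate (not spam).
H₀ was not rejected, but H₀ is actually false.
Failing to reject a false null hypothesis is a Type II error (false negative).

Type II error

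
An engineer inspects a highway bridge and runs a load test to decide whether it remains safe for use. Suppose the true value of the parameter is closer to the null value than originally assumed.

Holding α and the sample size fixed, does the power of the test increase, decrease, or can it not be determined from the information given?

A smaller true effect puts the Ha sampling distribution closer to H₀, so more of it falls in the non-rejection region.
Since power = 1 − β and β increases, power decreases.

It decreases.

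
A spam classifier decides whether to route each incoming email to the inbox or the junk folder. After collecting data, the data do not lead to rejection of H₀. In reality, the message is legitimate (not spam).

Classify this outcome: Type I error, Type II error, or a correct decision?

The conventional null hypothesis here is that the message is legitimate (not spam).
The test retained a true H₀ — the decision matches the true state.

No error — this is a correct decision.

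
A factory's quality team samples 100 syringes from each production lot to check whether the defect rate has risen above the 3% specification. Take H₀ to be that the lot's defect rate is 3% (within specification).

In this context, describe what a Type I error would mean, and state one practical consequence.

A Type I error is rejecting H₀ when H₀ is true.
Here that means rejecting the lot and scrapping or reworking it when actually the lot's defect rate is 3% (within specification).

A Type I error would mean concluding that the lot's defect rate exceeds 3% when in fact the lot's defect rate is 3% (within specification). Consequence: an acceptable shipment is needlessly reworked at extra cost.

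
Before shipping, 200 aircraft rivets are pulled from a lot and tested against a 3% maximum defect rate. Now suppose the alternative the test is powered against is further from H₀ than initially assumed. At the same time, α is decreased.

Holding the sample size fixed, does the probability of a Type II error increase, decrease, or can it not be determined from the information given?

The first change alone would make β decrease; the second alone would make β increase. Which effect dominates depends on the magnitudes, which are not given.

Cannot be determined from the information given.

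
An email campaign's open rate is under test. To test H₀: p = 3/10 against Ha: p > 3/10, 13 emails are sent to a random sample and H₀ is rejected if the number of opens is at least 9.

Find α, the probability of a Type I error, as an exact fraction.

8061940287/2000000000000

Under H₀, S ~ Binomial(13, 3/10), and α = P(S ≥ 9).
Adding the binomial terms for j = 9 through 13 with p = 3/10 yields 8061940287/2000000000000.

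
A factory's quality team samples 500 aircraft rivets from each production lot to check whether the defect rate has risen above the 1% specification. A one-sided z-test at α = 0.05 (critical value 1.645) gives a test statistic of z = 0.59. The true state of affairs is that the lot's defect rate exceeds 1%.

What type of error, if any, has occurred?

The conventional null hypothesis is that the lot's defect rate is 1% (within specification).
Since z = 0.59 ≤ z* = 1.645, H₀ is not rejected.
H₀ is false (actually the lot's defect rate exceeds 1%).
Failing to reject a false H₀ is a Type II error.

Type II error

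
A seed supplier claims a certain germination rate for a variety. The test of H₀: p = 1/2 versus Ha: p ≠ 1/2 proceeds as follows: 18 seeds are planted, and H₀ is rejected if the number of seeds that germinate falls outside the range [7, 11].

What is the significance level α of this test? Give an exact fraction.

α = P(Y ≤ 6 or Y ≥ 12 | p = 1/2), Y ~ Binomial(18, 1/2).
By symmetry, α = 2·P(Y ≤ 6) = 2·(1 + 18 + 153 + 816 + 3060 + 8568 + 18564)/262144 = 62360/262144 = 7795/32768.

7795/32768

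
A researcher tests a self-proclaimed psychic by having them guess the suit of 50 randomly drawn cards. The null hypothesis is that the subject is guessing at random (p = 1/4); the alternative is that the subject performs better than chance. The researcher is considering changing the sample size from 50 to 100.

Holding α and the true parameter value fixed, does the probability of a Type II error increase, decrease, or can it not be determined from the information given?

It decreases.

A larger sample reduces the standard error, pulling the sampling distribution under Ha further from the non-rejection region.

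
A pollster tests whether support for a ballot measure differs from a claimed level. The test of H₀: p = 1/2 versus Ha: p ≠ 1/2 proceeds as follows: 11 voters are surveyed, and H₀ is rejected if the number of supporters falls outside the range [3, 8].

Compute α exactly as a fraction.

α = P(Y ≤ 2 or Y ≥ 9 | p = 1/2), Y ~ Binomial(11, 1/2).
By symmetry, α = 2·P(Y ≤ 2) = 2·(1 + 11 + 55)/2048 = 134/2048 = 67/1024.

67/1024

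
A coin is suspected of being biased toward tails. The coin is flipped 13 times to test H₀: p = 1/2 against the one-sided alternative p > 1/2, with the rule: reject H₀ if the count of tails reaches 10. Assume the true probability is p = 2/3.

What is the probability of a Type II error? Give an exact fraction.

1080275/1594323

β = P(fail to reject H₀ | Ha true) = P(Y ≤ 9 | p = 2/3), Y ~ Binomial(13, 2/3).
Equivalently, β = 1 − P(Y ≥ 10) = 1080275/1594323.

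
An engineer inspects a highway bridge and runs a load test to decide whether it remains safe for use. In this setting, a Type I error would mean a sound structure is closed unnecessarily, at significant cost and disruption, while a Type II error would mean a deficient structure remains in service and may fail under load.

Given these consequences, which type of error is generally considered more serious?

Type II error

The Type II consequence (a deficient structure remains in service and may fail under load) is more severe than the Type I consequence (a sound structure is closed unnecessarily, at significant cost and disruption).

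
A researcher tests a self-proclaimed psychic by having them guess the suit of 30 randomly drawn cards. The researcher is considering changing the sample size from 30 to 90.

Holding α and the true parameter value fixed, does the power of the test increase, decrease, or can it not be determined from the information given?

A larger sample reduces the standard error, pulling the sampling distribution under Ha further from the non-rejection region.
Since power = 1 − β and β decreases, power increases.

It increases.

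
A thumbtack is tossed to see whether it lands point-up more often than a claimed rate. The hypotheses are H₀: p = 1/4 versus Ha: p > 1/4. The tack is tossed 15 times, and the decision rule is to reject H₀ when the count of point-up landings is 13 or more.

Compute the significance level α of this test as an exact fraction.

991/1073741824

The Type I error probability is α = P(Y ≥ 13) computed under H₀, where Y ~ Binomial(15, 1/4).
Summing C(15,j)(1/4)^j(3/4)^{15−j} for j = 13,…,15 gives 991/1073741824.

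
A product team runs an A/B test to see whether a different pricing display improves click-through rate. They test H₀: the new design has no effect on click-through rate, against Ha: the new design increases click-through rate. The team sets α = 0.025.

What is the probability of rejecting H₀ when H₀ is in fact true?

The significance level α is, by definition, the probability of a Type I error — P(reject H₀ | H₀ true).

0.025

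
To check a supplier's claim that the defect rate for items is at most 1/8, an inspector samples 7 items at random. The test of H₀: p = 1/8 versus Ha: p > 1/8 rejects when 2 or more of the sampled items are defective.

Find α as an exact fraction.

α = P(reject H₀ | H₀ true) = P(Y ≥ 2 | p = 1/8), Y ~ Binomial(7, 1/8).
Computing the lower-tail complement: 1 − 823543/1048576 = 225033/1048576.

225033/1048576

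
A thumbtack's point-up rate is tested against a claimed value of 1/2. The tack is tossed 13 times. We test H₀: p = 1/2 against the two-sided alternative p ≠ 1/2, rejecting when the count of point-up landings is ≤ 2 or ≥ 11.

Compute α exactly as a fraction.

23/1024

Under H₀, X ~ Binomial(13, 1/2); α is the probability of landing in either tail, P(X ≤ 2) + P(X ≥ 11).
The two tails are symmetric, so α = 2·(1 + 13 + 78)/2^13 = 184/8192 = 23/1024.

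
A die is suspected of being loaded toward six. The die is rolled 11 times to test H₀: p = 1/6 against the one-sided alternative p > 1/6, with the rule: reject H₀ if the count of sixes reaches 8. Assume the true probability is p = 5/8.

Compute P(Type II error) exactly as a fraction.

β = P(fail to reject H₀ | Ha true) = P(X ≤ 7 | p = 5/8), X ~ Binomial(11, 5/8).
Adding the binomial probabilities P(X=0)+…+P(X=7) at p = 5/8 gives 688976199/1073741824.

688976199/1073741824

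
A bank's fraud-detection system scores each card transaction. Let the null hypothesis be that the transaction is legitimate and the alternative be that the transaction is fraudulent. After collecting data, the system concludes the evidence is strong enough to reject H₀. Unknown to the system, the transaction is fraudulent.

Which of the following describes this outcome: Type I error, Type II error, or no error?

No error (correct decision).

The test rejected a false H₀ — the decision matches the true state.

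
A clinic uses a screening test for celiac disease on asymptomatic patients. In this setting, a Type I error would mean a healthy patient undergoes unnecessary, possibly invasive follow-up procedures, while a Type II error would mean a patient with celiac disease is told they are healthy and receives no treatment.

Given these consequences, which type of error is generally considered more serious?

The Type II consequence (a patient with celiac disease is told they are healthy and receives no treatment) is more severe than the Type I consequence (a healthy patient undergoes unnecessary, possibly invasive follow-up procedures).

Type II error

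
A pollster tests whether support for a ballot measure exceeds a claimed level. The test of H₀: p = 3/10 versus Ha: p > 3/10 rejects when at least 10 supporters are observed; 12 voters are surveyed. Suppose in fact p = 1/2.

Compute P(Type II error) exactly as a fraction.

β = P(fail to reject H₀ | Ha true) = P(X ≤ 9 | p = 1/2), X ~ Binomial(12, 1/2).
Equivalently, β = 1 − P(X ≥ 10) = 4017/4096.

4017/4096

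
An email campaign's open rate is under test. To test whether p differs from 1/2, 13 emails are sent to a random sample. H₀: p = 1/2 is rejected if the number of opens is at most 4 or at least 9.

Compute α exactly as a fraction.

α = P(X ≤ 4 or X ≥ 9 | p = 1/2), X ~ Binomial(13, 1/2).
Each tail has probability (1 + 13 + 78 + 286 + 715)/8192; doubling gives α = 2186/8192 = 1093/4096.

1093/4096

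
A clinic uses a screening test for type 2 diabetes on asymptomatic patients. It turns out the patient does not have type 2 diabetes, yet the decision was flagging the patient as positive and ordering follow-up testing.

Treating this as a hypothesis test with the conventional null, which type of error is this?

The null hypothesis here is that the patient does not have type 2 diabetes.
'Flagging the patient as positive and ordering follow-up testing' corresponds to rejecting H₀.
H₀ was rejected but H₀ is true — a Type I error (false positive).

Type I error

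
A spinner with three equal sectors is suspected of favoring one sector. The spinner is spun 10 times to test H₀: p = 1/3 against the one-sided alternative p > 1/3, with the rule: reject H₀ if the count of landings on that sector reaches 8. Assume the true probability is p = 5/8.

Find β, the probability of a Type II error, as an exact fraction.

211794831/268435456

A Type II error is failing to reject when Ha holds: with p = 5/8, β = P(K ≤ 7).
Adding the binomial probabilities P(K=0)+…+P(K=7) at p = 5/8 gives 211794831/268435456.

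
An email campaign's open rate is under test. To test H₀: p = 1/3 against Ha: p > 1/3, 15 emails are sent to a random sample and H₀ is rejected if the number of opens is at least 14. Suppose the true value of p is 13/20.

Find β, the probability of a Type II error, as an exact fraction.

A Type II error is failing to reject when Ha holds: with p = 13/20, β = P(Y ≤ 13).
Summing C(15,j)·(13/20)^j·(7/20)^{15-j} for j = 0..13 gives 16151694793243741949/16384000000000000000.

16151694793243741949/16384000000000000000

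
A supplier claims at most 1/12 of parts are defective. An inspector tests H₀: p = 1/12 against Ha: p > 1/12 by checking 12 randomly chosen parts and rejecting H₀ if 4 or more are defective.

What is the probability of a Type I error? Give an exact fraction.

41104502839/2972033482752

α = P(reject H₀ | H₀ true) = P(S ≥ 4 | p = 1/12), S ~ Binomial(12, 1/12).
Via the complement, α = 1 − Σ_{j=0}^{3} C(12,j)(1/12)^j(11/12)^{12-j} = 41104502839/2972033482752.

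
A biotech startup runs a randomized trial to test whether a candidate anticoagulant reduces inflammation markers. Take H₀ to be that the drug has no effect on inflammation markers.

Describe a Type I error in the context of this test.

A Type I error is rejecting H₀ when H₀ is true.
Here that means concluding that the drug is effective when actually the drug has no effect on inflammation markers.

A Type I error would mean concluding that the drug reduces inflammation markers when in fact the drug has no effect on inflammation markers.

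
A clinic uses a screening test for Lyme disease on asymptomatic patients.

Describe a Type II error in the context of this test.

A Type II error would mean concluding that the patient does not have Lyme disease (or at least failing to establish that the patient has Lyme disease) when in fact the patient has Lyme disease.

With the conventional null hypothesis that the patient does not have Lyme disease:
A Type II error is failing to reject H₀ when H₀ is false.
Here that means clearing the patient as negative when actually the patient has Lyme disease.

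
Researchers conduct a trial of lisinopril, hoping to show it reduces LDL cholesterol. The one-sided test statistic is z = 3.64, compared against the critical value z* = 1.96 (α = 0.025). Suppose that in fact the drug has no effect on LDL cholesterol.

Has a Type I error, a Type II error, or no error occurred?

Type I error

The conventional null hypothesis is that the drug has no effect on LDL cholesterol.
Since z = 3.64 > z* = 1.96, H₀ is rejected.
H₀ is true (actually the drug has no effect on LDL cholesterol).
Rejecting a true H₀ is a Type I error.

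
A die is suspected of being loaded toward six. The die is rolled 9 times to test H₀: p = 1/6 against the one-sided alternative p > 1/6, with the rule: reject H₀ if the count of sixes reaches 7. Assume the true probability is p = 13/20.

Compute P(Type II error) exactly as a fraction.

5301813769/8000000000

A Type II error is failing to reject when Ha holds: with p = 13/20, β = P(S ≤ 6).
Adding the binomial probabilities P(S=0)+…+P(S=6) at p = 13/20 gives 5301813769/8000000000.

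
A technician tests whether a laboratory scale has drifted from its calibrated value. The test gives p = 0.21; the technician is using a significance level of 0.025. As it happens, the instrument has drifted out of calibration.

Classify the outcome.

The conventional null hypothesis is that the instrument is correctly calibrated.
Since p = 0.21 ≥ α = 0.025, H₀ is not rejected.
H₀ is false (actually the instrument has drifted out of calibration).
Failing to reject a false H₀ is a Type II error.

Type II error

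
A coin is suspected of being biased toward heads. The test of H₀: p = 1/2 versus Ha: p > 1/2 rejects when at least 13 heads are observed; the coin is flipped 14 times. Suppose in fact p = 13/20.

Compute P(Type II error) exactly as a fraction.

Under the alternative p = 13/20, K ~ Binomial(14, 13/20); β is the probability the test does not reject, P(K < 13).
Summing C(14,j)·(13/20)^j·(7/20)^{14-j} for j = 0..12 gives 1604780863168259917/1638400000000000000.

1604780863168259917/1638400000000000000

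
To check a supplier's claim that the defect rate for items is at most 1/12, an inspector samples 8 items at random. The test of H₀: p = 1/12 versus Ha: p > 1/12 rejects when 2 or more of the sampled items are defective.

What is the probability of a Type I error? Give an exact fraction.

59725447/429981696

Under H₀, K ~ Binomial(8, 1/12); the Type I error rate is P(K ≥ 2).
α = 1 − P(K ≤ 1) = 1 − 370256249/429981696 = 59725447/429981696.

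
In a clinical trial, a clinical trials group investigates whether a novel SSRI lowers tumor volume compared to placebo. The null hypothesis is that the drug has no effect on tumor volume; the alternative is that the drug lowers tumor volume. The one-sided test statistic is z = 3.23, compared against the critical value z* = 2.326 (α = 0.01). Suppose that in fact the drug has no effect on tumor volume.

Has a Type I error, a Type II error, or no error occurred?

Type I error

Since z = 3.23 > z* = 2.326, H₀ is rejected.
H₀ is true (actually the drug has no effect on tumor volume).
Rejecting a true H₀ is a Type I error.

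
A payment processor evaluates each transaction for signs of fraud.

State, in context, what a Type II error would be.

A Type II error would mean concluding that the transaction is legitimate (or at least failing to establish that the transaction is fraudulent) when in fact the transaction is fraudulent.

With the conventional null hypothesis that the transaction is legitimate:
A Type II error is failing to reject H₀ when H₀ is false.
Here that means approving the transaction when actually the transaction is fraudulent.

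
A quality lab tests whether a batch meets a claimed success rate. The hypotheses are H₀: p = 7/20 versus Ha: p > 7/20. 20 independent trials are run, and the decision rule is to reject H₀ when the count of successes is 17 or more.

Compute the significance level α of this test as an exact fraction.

637973598365478054631/104857600000000000000000000

α = P(reject H₀ | H₀ true) = P(X ≥ 17 | p = 7/20), with X ~ Binomial(20, 7/20).
Adding the binomial terms for j = 17 through 20 with p = 7/20 yields 637973598365478054631/104857600000000000000000000.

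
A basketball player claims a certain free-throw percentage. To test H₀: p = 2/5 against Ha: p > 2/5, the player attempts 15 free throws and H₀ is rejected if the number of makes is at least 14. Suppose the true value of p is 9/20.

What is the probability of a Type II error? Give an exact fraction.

β = P(fail to reject H₀ | Ha true) = P(Y ≤ 13 | p = 9/20), Y ~ Binomial(15, 9/20).
Equivalently, β = 1 − P(Y ≥ 14) = 16382009719056418393/16384000000000000000.

16382009719056418393/16384000000000000000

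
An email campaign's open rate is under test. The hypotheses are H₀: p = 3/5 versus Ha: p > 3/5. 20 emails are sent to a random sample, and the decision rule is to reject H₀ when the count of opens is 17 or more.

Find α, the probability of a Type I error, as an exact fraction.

1522175101281/95367431640625

α = P(reject H₀ | H₀ true) = P(Y ≥ 17 | p = 3/5), with Y ~ Binomial(20, 3/5).
P(Y ≥ 17) = Σ_{j=17}^{20} C(20,j)·(3/5)^j·(2/5)^{20-j} = 1522175101281/95367431640625.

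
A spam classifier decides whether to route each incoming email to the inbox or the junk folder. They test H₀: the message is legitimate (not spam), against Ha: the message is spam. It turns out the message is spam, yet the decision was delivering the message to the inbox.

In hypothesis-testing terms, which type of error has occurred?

'Delivering the message to the inbox' corresponds to failing to reject H₀.
H₀ was not rejected but H₀ is false — a Type II error (false negative).

Type II error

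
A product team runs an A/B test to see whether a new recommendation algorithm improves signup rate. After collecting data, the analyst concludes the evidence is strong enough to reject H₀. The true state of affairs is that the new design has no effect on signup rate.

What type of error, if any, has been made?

The conventional null hypothesis here is that the new design has no effect on signup rate.
H₀ was rejected, but H₀ is actually true.
Rejecting a true null hypothesis is a Type I error (false positive).

Type I error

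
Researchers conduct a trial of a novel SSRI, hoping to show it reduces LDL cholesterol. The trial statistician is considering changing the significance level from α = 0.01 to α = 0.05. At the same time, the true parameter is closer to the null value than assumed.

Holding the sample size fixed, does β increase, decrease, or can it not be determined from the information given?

Cannot be determined from the information given.

The first change alone would make β decrease; the second alone would make β increase. Which effect dominates depends on the magnitudes, which are not given.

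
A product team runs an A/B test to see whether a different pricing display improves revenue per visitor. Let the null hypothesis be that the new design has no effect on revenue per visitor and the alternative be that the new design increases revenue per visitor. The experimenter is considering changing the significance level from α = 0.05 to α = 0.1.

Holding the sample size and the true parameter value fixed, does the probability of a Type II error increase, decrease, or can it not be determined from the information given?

It decreases.

Relaxing α lowers the evidence threshold; under Ha, outcomes that previously fell short now trigger rejection.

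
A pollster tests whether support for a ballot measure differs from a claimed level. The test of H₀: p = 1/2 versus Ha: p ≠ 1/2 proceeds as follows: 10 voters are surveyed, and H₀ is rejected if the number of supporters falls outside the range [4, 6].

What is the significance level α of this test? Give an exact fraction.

Under H₀, X ~ Binomial(10, 1/2); α is the probability of landing in either tail, P(X ≤ 3) + P(X ≥ 7).
Each tail has probability (1 + 10 + 45 + 120)/1024; doubling gives α = 352/1024 = 11/32.

11/32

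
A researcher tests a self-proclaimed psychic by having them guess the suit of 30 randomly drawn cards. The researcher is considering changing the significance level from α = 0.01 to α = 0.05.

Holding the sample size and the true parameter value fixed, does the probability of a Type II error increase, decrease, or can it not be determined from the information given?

It decreases.

A larger α widens the rejection region, so when the alternative is true more outcomes lead to rejection — failing to reject becomes less likely.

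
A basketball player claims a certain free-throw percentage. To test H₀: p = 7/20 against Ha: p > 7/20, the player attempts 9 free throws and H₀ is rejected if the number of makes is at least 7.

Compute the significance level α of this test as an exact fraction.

715658867/64000000000

The Type I error probability is α = P(X ≥ 7) computed under H₀, where X ~ Binomial(9, 7/20).
Adding the binomial terms for j = 7 through 9 with p = 7/20 yields 715658867/64000000000.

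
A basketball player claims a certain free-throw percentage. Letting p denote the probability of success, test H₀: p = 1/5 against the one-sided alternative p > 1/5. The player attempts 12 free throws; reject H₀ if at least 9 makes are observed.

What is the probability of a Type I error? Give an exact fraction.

Under H₀, S ~ Binomial(12, 1/5), and α = P(S ≥ 9).
Summing C(12,j)(1/5)^j(4/5)^{12−j} for j = 9,…,12 gives 3037/48828125.

3037/48828125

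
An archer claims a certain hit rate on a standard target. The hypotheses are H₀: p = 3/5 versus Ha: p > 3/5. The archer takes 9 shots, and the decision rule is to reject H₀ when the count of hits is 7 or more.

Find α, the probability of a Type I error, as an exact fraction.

452709/1953125

α = P(reject H₀ | H₀ true) = P(X ≥ 7 | p = 3/5), with X ~ Binomial(9, 3/5).
Adding the binomial terms for j = 7 through 9 with p = 3/5 yields 452709/1953125.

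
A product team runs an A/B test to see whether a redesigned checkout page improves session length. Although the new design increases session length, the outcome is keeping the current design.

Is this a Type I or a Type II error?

The null hypothesis here is that the new design has no effect on session length.
'Keeping the current design' corresponds to failing to reject H₀.
H₀ was not rejected but H₀ is false — a Type II error (false negative).

Type II error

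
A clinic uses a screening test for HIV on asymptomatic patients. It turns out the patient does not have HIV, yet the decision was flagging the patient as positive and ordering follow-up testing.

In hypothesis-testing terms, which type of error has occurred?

The null hypothesis here is that the patient does not have HIV.
'Flagging the patient as positive and ordering follow-up testing' corresponds to rejecting H₀.
H₀ was rejected but H₀ is true — a Type I error (false positive).

Type I error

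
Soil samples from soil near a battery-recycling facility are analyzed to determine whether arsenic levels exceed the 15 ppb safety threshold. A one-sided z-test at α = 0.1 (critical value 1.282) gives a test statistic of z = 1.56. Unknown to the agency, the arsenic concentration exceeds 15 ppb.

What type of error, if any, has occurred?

No error — this is a correct decision.

The conventional null hypothesis is that the arsenic concentration is at or below 15 ppb (safe).
Since z = 1.56 > z* = 1.282, H₀ is rejected.
H₀ is false (actually the arsenic concentration exceeds 15 ppb).
The decision matches the true state — no error.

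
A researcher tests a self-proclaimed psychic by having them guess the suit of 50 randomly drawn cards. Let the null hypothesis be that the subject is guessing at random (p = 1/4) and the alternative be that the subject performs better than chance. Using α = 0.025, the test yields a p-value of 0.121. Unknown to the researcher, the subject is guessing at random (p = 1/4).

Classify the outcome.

Neither — the decision is correct.

Since p = 0.121 ≥ α = 0.025, H₀ is not rejected.
H₀ is true (actually the subject is guessing at random (p = 1/4)).
The decision matches the true state — no error.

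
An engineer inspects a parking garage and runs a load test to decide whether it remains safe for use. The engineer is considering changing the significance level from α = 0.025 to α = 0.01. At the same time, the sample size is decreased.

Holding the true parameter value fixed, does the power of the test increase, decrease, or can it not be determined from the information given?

It decreases.

Lowering α raises the bar for rejection; under Ha, the test now fails to reject on outcomes it previously would have rejected. Reducing n widens both sampling distributions, so the test has less ability to distinguish Ha from H₀. Both changes push β in the same direction.
Since power = 1 − β and β increases, power decreases.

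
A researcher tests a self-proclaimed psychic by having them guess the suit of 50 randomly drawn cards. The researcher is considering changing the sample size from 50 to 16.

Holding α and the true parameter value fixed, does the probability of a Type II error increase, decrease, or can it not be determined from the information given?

Reducing n widens both sampling distributions, so the test has less ability to distinguish Ha from H₀.

It increases.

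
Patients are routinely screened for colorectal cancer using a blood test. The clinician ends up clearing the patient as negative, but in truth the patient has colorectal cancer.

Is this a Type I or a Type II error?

Type II error

The null hypothesis here is that the patient does not have colorectal cancer.
'Clearing the patient as negative' corresponds to failing to reject H₀.
H₀ was not rejected but H₀ is false — a Type II error (false negative).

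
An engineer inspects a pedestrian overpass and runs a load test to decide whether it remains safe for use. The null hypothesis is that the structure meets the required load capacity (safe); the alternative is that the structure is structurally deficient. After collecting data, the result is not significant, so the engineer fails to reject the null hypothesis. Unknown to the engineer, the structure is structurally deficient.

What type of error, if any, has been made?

Type II error

H₀ was not rejected, but H₀ is actually false.
Failing to reject a false null hypothesis is a Type II error (false negative).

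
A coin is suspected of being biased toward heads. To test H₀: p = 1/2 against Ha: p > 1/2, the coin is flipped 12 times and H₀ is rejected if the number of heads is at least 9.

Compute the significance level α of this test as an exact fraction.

Under H₀, S ~ Binomial(12, 1/2), and α = P(S ≥ 9).
P(S ≥ 9) = [C(12,9) + C(12,10) + C(12,11) + C(12,12)] / 2^12 = (220 + 66 + 12 + 1) / 4096 = 299/4096.

299/4096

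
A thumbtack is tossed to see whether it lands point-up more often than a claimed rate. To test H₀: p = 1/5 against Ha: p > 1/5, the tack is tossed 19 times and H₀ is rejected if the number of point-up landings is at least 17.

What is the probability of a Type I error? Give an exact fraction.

2813/19073486328125

Under H₀, K ~ Binomial(19, 1/5), and α = P(K ≥ 17).
P(K ≥ 17) = Σ_{j=17}^{19} C(19,j)·(1/5)^j·(4/5)^{19-j} = 2813/19073486328125.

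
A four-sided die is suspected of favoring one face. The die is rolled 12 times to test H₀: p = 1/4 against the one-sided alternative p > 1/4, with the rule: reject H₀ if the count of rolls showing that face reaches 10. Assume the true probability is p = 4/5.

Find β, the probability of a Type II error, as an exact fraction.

21565149/48828125

β = P(fail to reject H₀ | Ha true) = P(K ≤ 9 | p = 4/5), K ~ Binomial(12, 4/5).
Equivalently, β = 1 − P(K ≥ 10) = 21565149/48828125.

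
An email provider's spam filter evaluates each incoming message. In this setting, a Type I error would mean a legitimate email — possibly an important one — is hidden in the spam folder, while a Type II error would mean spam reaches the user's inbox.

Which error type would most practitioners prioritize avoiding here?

Type I error

The Type I consequence (a legitimate email — possibly an important one — is hidden in the spam folder) is more severe than the Type II consequence (spam reaches the user's inbox).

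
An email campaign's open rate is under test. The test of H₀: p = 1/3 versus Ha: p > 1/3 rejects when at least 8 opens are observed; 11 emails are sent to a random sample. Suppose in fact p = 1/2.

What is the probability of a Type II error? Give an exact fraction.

227/256

A Type II error is failing to reject when Ha holds: with p = 1/2, β = P(X ≤ 7).
Adding the binomial probabilities P(X=0)+…+P(X=7) at p = 1/2 gives 227/256.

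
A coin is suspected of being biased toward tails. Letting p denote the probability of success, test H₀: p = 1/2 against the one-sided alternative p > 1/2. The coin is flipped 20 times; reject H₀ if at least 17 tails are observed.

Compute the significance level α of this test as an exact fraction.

α = P(reject H₀ | H₀ true) = P(K ≥ 17 | p = 1/2), with K ~ Binomial(20, 1/2).
P(K ≥ 17) = [C(20,17) + C(20,18) + C(20,19) + C(20,20)] / 2^20 = (1140 + 190 + 20 + 1) / 1048576 = 1351/1048576.

1351/1048576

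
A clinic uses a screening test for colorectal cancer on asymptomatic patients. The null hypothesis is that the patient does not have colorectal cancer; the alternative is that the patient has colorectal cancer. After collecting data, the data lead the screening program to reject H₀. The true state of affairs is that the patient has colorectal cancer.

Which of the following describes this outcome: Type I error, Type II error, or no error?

The test rejected a false H₀ — the decision matches the true state.

Neither — the decision is correct.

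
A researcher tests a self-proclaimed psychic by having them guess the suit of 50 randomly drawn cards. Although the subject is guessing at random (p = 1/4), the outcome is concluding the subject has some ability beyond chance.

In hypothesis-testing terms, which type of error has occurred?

The null hypothesis here is that the subject is guessing at random (p = 1/4).
'Concluding the subject has some ability beyond chance' corresponds to rejecting H₀.
H₀ was rejected but H₀ is true — a Type I error (false positive).

Type I error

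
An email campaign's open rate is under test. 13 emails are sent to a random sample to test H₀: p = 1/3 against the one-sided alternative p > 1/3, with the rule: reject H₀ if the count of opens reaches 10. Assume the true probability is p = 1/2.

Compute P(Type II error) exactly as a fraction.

β = P(fail to reject H₀ | Ha true) = P(S ≤ 9 | p = 1/2), S ~ Binomial(13, 1/2).
Adding the binomial probabilities P(S=0)+…+P(S=9) at p = 1/2 gives 3907/4096.

3907/4096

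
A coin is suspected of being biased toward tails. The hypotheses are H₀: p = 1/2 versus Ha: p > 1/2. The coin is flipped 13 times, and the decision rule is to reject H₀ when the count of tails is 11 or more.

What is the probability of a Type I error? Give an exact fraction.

The Type I error probability is α = P(K ≥ 11) computed under H₀, where K ~ Binomial(13, 1/2).
P(K ≥ 11) = [C(13,11) + C(13,12) + C(13,13)] / 2^13 = (78 + 13 + 1) / 8192 = 92/8192 = 23/2048.

23/2048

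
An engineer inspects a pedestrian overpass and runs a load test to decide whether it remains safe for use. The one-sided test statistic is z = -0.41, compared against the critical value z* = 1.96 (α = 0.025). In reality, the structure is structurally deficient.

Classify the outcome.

Type II error

The conventional null hypothesis is that the structure meets the required load capacity (safe).
Since z = -0.41 ≤ z* = 1.96, H₀ is not rejected.
H₀ is false (actually the structure is structurally deficient).
Failing to reject a false H₀ is a Type II error.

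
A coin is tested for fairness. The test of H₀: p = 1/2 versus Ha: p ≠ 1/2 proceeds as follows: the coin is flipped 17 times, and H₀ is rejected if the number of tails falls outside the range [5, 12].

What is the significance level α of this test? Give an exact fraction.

1607/32768

The significance level is the null-hypothesis probability of the rejection region {≤4} ∪ {≥13}.
The two tails are symmetric, so α = 2·(1 + 17 + 136 + 680 + 2380)/2^17 = 6428/131072 = 1607/32768.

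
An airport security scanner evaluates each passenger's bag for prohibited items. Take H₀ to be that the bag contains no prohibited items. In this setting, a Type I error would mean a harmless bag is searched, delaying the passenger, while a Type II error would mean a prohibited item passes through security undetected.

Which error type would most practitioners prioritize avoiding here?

Type II error

The Type II consequence (a prohibited item passes through security undetected) is more severe than the Type I consequence (a harmless bag is searched, delaying the passenger).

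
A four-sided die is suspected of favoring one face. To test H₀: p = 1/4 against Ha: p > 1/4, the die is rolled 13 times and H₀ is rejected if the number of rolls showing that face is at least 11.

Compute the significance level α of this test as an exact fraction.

α = P(reject H₀ | H₀ true) = P(X ≥ 11 | p = 1/4), with X ~ Binomial(13, 1/4).
P(X ≥ 11) = Σ_{j=11}^{13} C(13,j)·(1/4)^j·(3/4)^{13-j} = 371/33554432.

371/33554432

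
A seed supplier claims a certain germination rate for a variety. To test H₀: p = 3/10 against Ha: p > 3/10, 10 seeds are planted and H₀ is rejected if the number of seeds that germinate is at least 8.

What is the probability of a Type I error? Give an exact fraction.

The Type I error probability is α = P(X ≥ 8) computed under H₀, where X ~ Binomial(10, 3/10).
Adding the binomial terms for j = 8 through 10 with p = 3/10 yields 1987983/1250000000.

1987983/1250000000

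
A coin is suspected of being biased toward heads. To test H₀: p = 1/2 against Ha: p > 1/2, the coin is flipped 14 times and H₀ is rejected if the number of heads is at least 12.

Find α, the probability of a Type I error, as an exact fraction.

53/8192

The Type I error probability is α = P(X ≥ 12) computed under H₀, where X ~ Binomial(14, 1/2).
Summing the upper tail: (91 + 14 + 1) / 2^14 = 106/16384 = 53/8192.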